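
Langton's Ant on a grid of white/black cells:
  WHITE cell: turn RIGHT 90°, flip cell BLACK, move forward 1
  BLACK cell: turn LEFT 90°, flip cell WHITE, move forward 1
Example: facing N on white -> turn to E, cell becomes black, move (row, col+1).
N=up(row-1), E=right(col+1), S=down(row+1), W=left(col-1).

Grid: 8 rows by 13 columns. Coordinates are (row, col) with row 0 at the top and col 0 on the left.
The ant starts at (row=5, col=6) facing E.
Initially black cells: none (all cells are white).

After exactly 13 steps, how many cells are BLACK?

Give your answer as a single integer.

Answer: 9

Derivation:
Step 1: on WHITE (5,6): turn R to S, flip to black, move to (6,6). |black|=1
Step 2: on WHITE (6,6): turn R to W, flip to black, move to (6,5). |black|=2
Step 3: on WHITE (6,5): turn R to N, flip to black, move to (5,5). |black|=3
Step 4: on WHITE (5,5): turn R to E, flip to black, move to (5,6). |black|=4
Step 5: on BLACK (5,6): turn L to N, flip to white, move to (4,6). |black|=3
Step 6: on WHITE (4,6): turn R to E, flip to black, move to (4,7). |black|=4
Step 7: on WHITE (4,7): turn R to S, flip to black, move to (5,7). |black|=5
Step 8: on WHITE (5,7): turn R to W, flip to black, move to (5,6). |black|=6
Step 9: on WHITE (5,6): turn R to N, flip to black, move to (4,6). |black|=7
Step 10: on BLACK (4,6): turn L to W, flip to white, move to (4,5). |black|=6
Step 11: on WHITE (4,5): turn R to N, flip to black, move to (3,5). |black|=7
Step 12: on WHITE (3,5): turn R to E, flip to black, move to (3,6). |black|=8
Step 13: on WHITE (3,6): turn R to S, flip to black, move to (4,6). |black|=9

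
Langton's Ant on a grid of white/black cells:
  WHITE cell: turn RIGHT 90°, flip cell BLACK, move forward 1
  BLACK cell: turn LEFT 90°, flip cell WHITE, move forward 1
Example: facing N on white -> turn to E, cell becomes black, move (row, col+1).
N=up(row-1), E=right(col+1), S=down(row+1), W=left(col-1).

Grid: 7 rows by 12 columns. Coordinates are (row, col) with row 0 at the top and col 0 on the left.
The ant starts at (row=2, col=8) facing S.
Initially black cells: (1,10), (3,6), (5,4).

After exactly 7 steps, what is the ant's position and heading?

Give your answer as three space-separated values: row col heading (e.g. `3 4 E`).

Answer: 3 8 W

Derivation:
Step 1: on WHITE (2,8): turn R to W, flip to black, move to (2,7). |black|=4
Step 2: on WHITE (2,7): turn R to N, flip to black, move to (1,7). |black|=5
Step 3: on WHITE (1,7): turn R to E, flip to black, move to (1,8). |black|=6
Step 4: on WHITE (1,8): turn R to S, flip to black, move to (2,8). |black|=7
Step 5: on BLACK (2,8): turn L to E, flip to white, move to (2,9). |black|=6
Step 6: on WHITE (2,9): turn R to S, flip to black, move to (3,9). |black|=7
Step 7: on WHITE (3,9): turn R to W, flip to black, move to (3,8). |black|=8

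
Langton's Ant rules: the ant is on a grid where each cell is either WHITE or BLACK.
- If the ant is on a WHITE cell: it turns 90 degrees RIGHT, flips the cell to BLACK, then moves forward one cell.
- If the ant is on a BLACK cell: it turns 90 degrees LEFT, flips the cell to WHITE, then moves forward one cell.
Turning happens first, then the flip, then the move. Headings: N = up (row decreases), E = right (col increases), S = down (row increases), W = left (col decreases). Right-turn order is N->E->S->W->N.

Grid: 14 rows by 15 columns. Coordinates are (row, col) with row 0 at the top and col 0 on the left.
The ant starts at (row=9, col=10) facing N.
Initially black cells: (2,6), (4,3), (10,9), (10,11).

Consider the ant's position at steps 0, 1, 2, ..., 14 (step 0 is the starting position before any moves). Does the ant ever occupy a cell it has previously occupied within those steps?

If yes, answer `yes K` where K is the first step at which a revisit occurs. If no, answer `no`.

Answer: yes 6

Derivation:
Step 1: on WHITE (9,10): turn R to E, flip to black, move to (9,11). |black|=5 — new cell
Step 2: on WHITE (9,11): turn R to S, flip to black, move to (10,11). |black|=6 — new cell
Step 3: on BLACK (10,11): turn L to E, flip to white, move to (10,12). |black|=5 — new cell
Step 4: on WHITE (10,12): turn R to S, flip to black, move to (11,12). |black|=6 — new cell
Step 5: on WHITE (11,12): turn R to W, flip to black, move to (11,11). |black|=7 — new cell
Step 6: on WHITE (11,11): turn R to N, flip to black, move to (10,11). |black|=8 — REVISIT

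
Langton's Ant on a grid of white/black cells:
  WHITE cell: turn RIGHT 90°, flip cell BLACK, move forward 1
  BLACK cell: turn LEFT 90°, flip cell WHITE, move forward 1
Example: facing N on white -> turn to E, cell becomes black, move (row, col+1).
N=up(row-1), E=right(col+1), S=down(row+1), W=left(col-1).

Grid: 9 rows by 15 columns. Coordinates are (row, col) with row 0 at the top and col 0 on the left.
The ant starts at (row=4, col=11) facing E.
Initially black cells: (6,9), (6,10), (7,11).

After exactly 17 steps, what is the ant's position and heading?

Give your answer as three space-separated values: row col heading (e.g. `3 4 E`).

Answer: 3 11 N

Derivation:
Step 1: on WHITE (4,11): turn R to S, flip to black, move to (5,11). |black|=4
Step 2: on WHITE (5,11): turn R to W, flip to black, move to (5,10). |black|=5
Step 3: on WHITE (5,10): turn R to N, flip to black, move to (4,10). |black|=6
Step 4: on WHITE (4,10): turn R to E, flip to black, move to (4,11). |black|=7
Step 5: on BLACK (4,11): turn L to N, flip to white, move to (3,11). |black|=6
Step 6: on WHITE (3,11): turn R to E, flip to black, move to (3,12). |black|=7
Step 7: on WHITE (3,12): turn R to S, flip to black, move to (4,12). |black|=8
Step 8: on WHITE (4,12): turn R to W, flip to black, move to (4,11). |black|=9
Step 9: on WHITE (4,11): turn R to N, flip to black, move to (3,11). |black|=10
Step 10: on BLACK (3,11): turn L to W, flip to white, move to (3,10). |black|=9
Step 11: on WHITE (3,10): turn R to N, flip to black, move to (2,10). |black|=10
Step 12: on WHITE (2,10): turn R to E, flip to black, move to (2,11). |black|=11
Step 13: on WHITE (2,11): turn R to S, flip to black, move to (3,11). |black|=12
Step 14: on WHITE (3,11): turn R to W, flip to black, move to (3,10). |black|=13
Step 15: on BLACK (3,10): turn L to S, flip to white, move to (4,10). |black|=12
Step 16: on BLACK (4,10): turn L to E, flip to white, move to (4,11). |black|=11
Step 17: on BLACK (4,11): turn L to N, flip to white, move to (3,11). |black|=10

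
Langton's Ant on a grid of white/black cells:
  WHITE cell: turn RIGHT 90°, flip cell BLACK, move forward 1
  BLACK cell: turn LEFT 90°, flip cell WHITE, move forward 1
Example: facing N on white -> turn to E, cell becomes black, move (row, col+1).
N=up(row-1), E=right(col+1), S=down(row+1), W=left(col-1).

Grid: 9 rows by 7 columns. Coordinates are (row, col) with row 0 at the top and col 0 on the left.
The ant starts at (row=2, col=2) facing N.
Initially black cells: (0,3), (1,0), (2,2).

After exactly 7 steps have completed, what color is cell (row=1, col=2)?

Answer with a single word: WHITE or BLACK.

Step 1: on BLACK (2,2): turn L to W, flip to white, move to (2,1). |black|=2
Step 2: on WHITE (2,1): turn R to N, flip to black, move to (1,1). |black|=3
Step 3: on WHITE (1,1): turn R to E, flip to black, move to (1,2). |black|=4
Step 4: on WHITE (1,2): turn R to S, flip to black, move to (2,2). |black|=5
Step 5: on WHITE (2,2): turn R to W, flip to black, move to (2,1). |black|=6
Step 6: on BLACK (2,1): turn L to S, flip to white, move to (3,1). |black|=5
Step 7: on WHITE (3,1): turn R to W, flip to black, move to (3,0). |black|=6

Answer: BLACK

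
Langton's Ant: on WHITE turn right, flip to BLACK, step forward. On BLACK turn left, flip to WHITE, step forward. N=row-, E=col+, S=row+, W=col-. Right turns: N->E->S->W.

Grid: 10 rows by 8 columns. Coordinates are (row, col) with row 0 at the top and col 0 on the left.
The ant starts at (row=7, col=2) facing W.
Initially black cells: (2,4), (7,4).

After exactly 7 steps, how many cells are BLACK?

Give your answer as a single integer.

Step 1: on WHITE (7,2): turn R to N, flip to black, move to (6,2). |black|=3
Step 2: on WHITE (6,2): turn R to E, flip to black, move to (6,3). |black|=4
Step 3: on WHITE (6,3): turn R to S, flip to black, move to (7,3). |black|=5
Step 4: on WHITE (7,3): turn R to W, flip to black, move to (7,2). |black|=6
Step 5: on BLACK (7,2): turn L to S, flip to white, move to (8,2). |black|=5
Step 6: on WHITE (8,2): turn R to W, flip to black, move to (8,1). |black|=6
Step 7: on WHITE (8,1): turn R to N, flip to black, move to (7,1). |black|=7

Answer: 7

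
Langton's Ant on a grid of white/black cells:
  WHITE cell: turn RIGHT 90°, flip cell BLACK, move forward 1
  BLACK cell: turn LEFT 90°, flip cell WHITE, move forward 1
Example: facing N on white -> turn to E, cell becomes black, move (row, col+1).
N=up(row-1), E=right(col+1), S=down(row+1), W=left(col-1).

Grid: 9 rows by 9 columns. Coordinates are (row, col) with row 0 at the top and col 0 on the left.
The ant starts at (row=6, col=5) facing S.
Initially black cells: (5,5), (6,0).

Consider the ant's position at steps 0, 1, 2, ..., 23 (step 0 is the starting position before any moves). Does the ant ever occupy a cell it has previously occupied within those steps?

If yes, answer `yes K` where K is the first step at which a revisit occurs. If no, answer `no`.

Answer: yes 7

Derivation:
Step 1: on WHITE (6,5): turn R to W, flip to black, move to (6,4). |black|=3 — new cell
Step 2: on WHITE (6,4): turn R to N, flip to black, move to (5,4). |black|=4 — new cell
Step 3: on WHITE (5,4): turn R to E, flip to black, move to (5,5). |black|=5 — new cell
Step 4: on BLACK (5,5): turn L to N, flip to white, move to (4,5). |black|=4 — new cell
Step 5: on WHITE (4,5): turn R to E, flip to black, move to (4,6). |black|=5 — new cell
Step 6: on WHITE (4,6): turn R to S, flip to black, move to (5,6). |black|=6 — new cell
Step 7: on WHITE (5,6): turn R to W, flip to black, move to (5,5). |black|=7 — REVISIT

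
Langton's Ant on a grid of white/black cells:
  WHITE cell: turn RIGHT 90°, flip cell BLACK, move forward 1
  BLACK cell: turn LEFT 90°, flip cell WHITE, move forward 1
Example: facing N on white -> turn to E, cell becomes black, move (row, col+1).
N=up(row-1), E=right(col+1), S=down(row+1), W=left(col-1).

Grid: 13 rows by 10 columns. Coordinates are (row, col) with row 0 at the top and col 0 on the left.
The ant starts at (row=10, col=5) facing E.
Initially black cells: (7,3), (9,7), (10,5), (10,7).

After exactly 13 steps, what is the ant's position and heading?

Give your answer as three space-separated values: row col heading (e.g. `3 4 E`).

Step 1: on BLACK (10,5): turn L to N, flip to white, move to (9,5). |black|=3
Step 2: on WHITE (9,5): turn R to E, flip to black, move to (9,6). |black|=4
Step 3: on WHITE (9,6): turn R to S, flip to black, move to (10,6). |black|=5
Step 4: on WHITE (10,6): turn R to W, flip to black, move to (10,5). |black|=6
Step 5: on WHITE (10,5): turn R to N, flip to black, move to (9,5). |black|=7
Step 6: on BLACK (9,5): turn L to W, flip to white, move to (9,4). |black|=6
Step 7: on WHITE (9,4): turn R to N, flip to black, move to (8,4). |black|=7
Step 8: on WHITE (8,4): turn R to E, flip to black, move to (8,5). |black|=8
Step 9: on WHITE (8,5): turn R to S, flip to black, move to (9,5). |black|=9
Step 10: on WHITE (9,5): turn R to W, flip to black, move to (9,4). |black|=10
Step 11: on BLACK (9,4): turn L to S, flip to white, move to (10,4). |black|=9
Step 12: on WHITE (10,4): turn R to W, flip to black, move to (10,3). |black|=10
Step 13: on WHITE (10,3): turn R to N, flip to black, move to (9,3). |black|=11

Answer: 9 3 N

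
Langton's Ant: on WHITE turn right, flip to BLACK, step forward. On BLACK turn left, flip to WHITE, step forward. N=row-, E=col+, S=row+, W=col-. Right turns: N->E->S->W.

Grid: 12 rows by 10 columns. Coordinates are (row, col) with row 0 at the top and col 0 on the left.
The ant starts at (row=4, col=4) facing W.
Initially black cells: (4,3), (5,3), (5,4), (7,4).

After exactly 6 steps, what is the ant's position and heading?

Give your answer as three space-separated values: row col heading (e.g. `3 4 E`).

Answer: 5 5 E

Derivation:
Step 1: on WHITE (4,4): turn R to N, flip to black, move to (3,4). |black|=5
Step 2: on WHITE (3,4): turn R to E, flip to black, move to (3,5). |black|=6
Step 3: on WHITE (3,5): turn R to S, flip to black, move to (4,5). |black|=7
Step 4: on WHITE (4,5): turn R to W, flip to black, move to (4,4). |black|=8
Step 5: on BLACK (4,4): turn L to S, flip to white, move to (5,4). |black|=7
Step 6: on BLACK (5,4): turn L to E, flip to white, move to (5,5). |black|=6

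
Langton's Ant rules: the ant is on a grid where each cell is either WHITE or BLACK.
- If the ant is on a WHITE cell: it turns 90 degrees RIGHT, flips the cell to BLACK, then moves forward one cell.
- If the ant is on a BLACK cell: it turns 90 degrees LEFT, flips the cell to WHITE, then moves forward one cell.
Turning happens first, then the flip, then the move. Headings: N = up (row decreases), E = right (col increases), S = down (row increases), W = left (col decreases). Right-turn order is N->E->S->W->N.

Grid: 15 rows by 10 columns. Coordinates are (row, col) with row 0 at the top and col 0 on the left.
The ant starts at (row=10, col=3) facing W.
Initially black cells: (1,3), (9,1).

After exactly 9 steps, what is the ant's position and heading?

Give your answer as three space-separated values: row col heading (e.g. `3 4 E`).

Answer: 11 3 S

Derivation:
Step 1: on WHITE (10,3): turn R to N, flip to black, move to (9,3). |black|=3
Step 2: on WHITE (9,3): turn R to E, flip to black, move to (9,4). |black|=4
Step 3: on WHITE (9,4): turn R to S, flip to black, move to (10,4). |black|=5
Step 4: on WHITE (10,4): turn R to W, flip to black, move to (10,3). |black|=6
Step 5: on BLACK (10,3): turn L to S, flip to white, move to (11,3). |black|=5
Step 6: on WHITE (11,3): turn R to W, flip to black, move to (11,2). |black|=6
Step 7: on WHITE (11,2): turn R to N, flip to black, move to (10,2). |black|=7
Step 8: on WHITE (10,2): turn R to E, flip to black, move to (10,3). |black|=8
Step 9: on WHITE (10,3): turn R to S, flip to black, move to (11,3). |black|=9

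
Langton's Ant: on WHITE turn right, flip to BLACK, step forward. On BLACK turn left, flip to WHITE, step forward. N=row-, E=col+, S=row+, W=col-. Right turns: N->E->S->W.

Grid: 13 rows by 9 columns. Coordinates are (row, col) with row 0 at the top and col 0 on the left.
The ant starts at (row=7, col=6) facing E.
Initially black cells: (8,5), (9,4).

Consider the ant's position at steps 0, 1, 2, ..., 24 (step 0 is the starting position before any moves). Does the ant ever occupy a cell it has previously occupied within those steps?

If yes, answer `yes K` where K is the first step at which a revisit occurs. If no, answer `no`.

Answer: yes 8

Derivation:
Step 1: on WHITE (7,6): turn R to S, flip to black, move to (8,6). |black|=3 — new cell
Step 2: on WHITE (8,6): turn R to W, flip to black, move to (8,5). |black|=4 — new cell
Step 3: on BLACK (8,5): turn L to S, flip to white, move to (9,5). |black|=3 — new cell
Step 4: on WHITE (9,5): turn R to W, flip to black, move to (9,4). |black|=4 — new cell
Step 5: on BLACK (9,4): turn L to S, flip to white, move to (10,4). |black|=3 — new cell
Step 6: on WHITE (10,4): turn R to W, flip to black, move to (10,3). |black|=4 — new cell
Step 7: on WHITE (10,3): turn R to N, flip to black, move to (9,3). |black|=5 — new cell
Step 8: on WHITE (9,3): turn R to E, flip to black, move to (9,4). |black|=6 — REVISIT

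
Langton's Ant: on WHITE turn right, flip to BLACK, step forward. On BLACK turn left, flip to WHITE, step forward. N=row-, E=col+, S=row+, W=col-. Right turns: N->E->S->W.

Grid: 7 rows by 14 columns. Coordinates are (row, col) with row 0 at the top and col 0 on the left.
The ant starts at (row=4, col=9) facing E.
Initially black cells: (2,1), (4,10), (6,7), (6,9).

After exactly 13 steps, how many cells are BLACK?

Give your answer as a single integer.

Step 1: on WHITE (4,9): turn R to S, flip to black, move to (5,9). |black|=5
Step 2: on WHITE (5,9): turn R to W, flip to black, move to (5,8). |black|=6
Step 3: on WHITE (5,8): turn R to N, flip to black, move to (4,8). |black|=7
Step 4: on WHITE (4,8): turn R to E, flip to black, move to (4,9). |black|=8
Step 5: on BLACK (4,9): turn L to N, flip to white, move to (3,9). |black|=7
Step 6: on WHITE (3,9): turn R to E, flip to black, move to (3,10). |black|=8
Step 7: on WHITE (3,10): turn R to S, flip to black, move to (4,10). |black|=9
Step 8: on BLACK (4,10): turn L to E, flip to white, move to (4,11). |black|=8
Step 9: on WHITE (4,11): turn R to S, flip to black, move to (5,11). |black|=9
Step 10: on WHITE (5,11): turn R to W, flip to black, move to (5,10). |black|=10
Step 11: on WHITE (5,10): turn R to N, flip to black, move to (4,10). |black|=11
Step 12: on WHITE (4,10): turn R to E, flip to black, move to (4,11). |black|=12
Step 13: on BLACK (4,11): turn L to N, flip to white, move to (3,11). |black|=11

Answer: 11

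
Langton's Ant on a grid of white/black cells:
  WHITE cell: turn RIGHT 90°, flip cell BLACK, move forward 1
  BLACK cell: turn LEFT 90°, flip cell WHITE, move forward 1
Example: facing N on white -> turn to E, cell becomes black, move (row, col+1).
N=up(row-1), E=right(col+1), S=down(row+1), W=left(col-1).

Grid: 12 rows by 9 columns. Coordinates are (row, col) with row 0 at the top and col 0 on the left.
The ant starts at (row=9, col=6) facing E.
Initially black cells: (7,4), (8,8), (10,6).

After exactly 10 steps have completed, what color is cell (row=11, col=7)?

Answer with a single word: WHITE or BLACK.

Answer: BLACK

Derivation:
Step 1: on WHITE (9,6): turn R to S, flip to black, move to (10,6). |black|=4
Step 2: on BLACK (10,6): turn L to E, flip to white, move to (10,7). |black|=3
Step 3: on WHITE (10,7): turn R to S, flip to black, move to (11,7). |black|=4
Step 4: on WHITE (11,7): turn R to W, flip to black, move to (11,6). |black|=5
Step 5: on WHITE (11,6): turn R to N, flip to black, move to (10,6). |black|=6
Step 6: on WHITE (10,6): turn R to E, flip to black, move to (10,7). |black|=7
Step 7: on BLACK (10,7): turn L to N, flip to white, move to (9,7). |black|=6
Step 8: on WHITE (9,7): turn R to E, flip to black, move to (9,8). |black|=7
Step 9: on WHITE (9,8): turn R to S, flip to black, move to (10,8). |black|=8
Step 10: on WHITE (10,8): turn R to W, flip to black, move to (10,7). |black|=9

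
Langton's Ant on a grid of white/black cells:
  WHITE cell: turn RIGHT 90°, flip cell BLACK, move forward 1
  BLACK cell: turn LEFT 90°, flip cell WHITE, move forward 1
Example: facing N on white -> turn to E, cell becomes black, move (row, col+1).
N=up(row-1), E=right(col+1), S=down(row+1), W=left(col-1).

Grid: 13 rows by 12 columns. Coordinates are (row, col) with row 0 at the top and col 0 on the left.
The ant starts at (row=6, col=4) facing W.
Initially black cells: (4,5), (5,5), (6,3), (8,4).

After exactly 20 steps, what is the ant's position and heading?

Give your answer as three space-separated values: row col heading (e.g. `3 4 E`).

Answer: 6 2 W

Derivation:
Step 1: on WHITE (6,4): turn R to N, flip to black, move to (5,4). |black|=5
Step 2: on WHITE (5,4): turn R to E, flip to black, move to (5,5). |black|=6
Step 3: on BLACK (5,5): turn L to N, flip to white, move to (4,5). |black|=5
Step 4: on BLACK (4,5): turn L to W, flip to white, move to (4,4). |black|=4
Step 5: on WHITE (4,4): turn R to N, flip to black, move to (3,4). |black|=5
Step 6: on WHITE (3,4): turn R to E, flip to black, move to (3,5). |black|=6
Step 7: on WHITE (3,5): turn R to S, flip to black, move to (4,5). |black|=7
Step 8: on WHITE (4,5): turn R to W, flip to black, move to (4,4). |black|=8
Step 9: on BLACK (4,4): turn L to S, flip to white, move to (5,4). |black|=7
Step 10: on BLACK (5,4): turn L to E, flip to white, move to (5,5). |black|=6
Step 11: on WHITE (5,5): turn R to S, flip to black, move to (6,5). |black|=7
Step 12: on WHITE (6,5): turn R to W, flip to black, move to (6,4). |black|=8
Step 13: on BLACK (6,4): turn L to S, flip to white, move to (7,4). |black|=7
Step 14: on WHITE (7,4): turn R to W, flip to black, move to (7,3). |black|=8
Step 15: on WHITE (7,3): turn R to N, flip to black, move to (6,3). |black|=9
Step 16: on BLACK (6,3): turn L to W, flip to white, move to (6,2). |black|=8
Step 17: on WHITE (6,2): turn R to N, flip to black, move to (5,2). |black|=9
Step 18: on WHITE (5,2): turn R to E, flip to black, move to (5,3). |black|=10
Step 19: on WHITE (5,3): turn R to S, flip to black, move to (6,3). |black|=11
Step 20: on WHITE (6,3): turn R to W, flip to black, move to (6,2). |black|=12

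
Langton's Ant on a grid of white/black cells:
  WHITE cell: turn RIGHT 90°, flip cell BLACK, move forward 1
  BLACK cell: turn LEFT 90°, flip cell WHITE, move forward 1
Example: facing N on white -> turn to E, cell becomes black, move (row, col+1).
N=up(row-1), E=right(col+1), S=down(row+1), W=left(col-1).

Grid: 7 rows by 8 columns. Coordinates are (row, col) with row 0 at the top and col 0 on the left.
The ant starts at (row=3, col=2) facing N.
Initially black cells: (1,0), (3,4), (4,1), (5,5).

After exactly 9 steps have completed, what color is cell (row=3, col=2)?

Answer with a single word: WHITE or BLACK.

Step 1: on WHITE (3,2): turn R to E, flip to black, move to (3,3). |black|=5
Step 2: on WHITE (3,3): turn R to S, flip to black, move to (4,3). |black|=6
Step 3: on WHITE (4,3): turn R to W, flip to black, move to (4,2). |black|=7
Step 4: on WHITE (4,2): turn R to N, flip to black, move to (3,2). |black|=8
Step 5: on BLACK (3,2): turn L to W, flip to white, move to (3,1). |black|=7
Step 6: on WHITE (3,1): turn R to N, flip to black, move to (2,1). |black|=8
Step 7: on WHITE (2,1): turn R to E, flip to black, move to (2,2). |black|=9
Step 8: on WHITE (2,2): turn R to S, flip to black, move to (3,2). |black|=10
Step 9: on WHITE (3,2): turn R to W, flip to black, move to (3,1). |black|=11

Answer: BLACK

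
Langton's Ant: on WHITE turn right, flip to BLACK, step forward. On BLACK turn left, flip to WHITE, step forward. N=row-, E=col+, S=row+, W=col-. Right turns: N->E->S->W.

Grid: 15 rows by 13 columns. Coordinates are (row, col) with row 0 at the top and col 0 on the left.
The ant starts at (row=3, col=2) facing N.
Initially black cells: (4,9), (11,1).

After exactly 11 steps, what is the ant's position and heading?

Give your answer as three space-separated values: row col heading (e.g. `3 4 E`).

Step 1: on WHITE (3,2): turn R to E, flip to black, move to (3,3). |black|=3
Step 2: on WHITE (3,3): turn R to S, flip to black, move to (4,3). |black|=4
Step 3: on WHITE (4,3): turn R to W, flip to black, move to (4,2). |black|=5
Step 4: on WHITE (4,2): turn R to N, flip to black, move to (3,2). |black|=6
Step 5: on BLACK (3,2): turn L to W, flip to white, move to (3,1). |black|=5
Step 6: on WHITE (3,1): turn R to N, flip to black, move to (2,1). |black|=6
Step 7: on WHITE (2,1): turn R to E, flip to black, move to (2,2). |black|=7
Step 8: on WHITE (2,2): turn R to S, flip to black, move to (3,2). |black|=8
Step 9: on WHITE (3,2): turn R to W, flip to black, move to (3,1). |black|=9
Step 10: on BLACK (3,1): turn L to S, flip to white, move to (4,1). |black|=8
Step 11: on WHITE (4,1): turn R to W, flip to black, move to (4,0). |black|=9

Answer: 4 0 W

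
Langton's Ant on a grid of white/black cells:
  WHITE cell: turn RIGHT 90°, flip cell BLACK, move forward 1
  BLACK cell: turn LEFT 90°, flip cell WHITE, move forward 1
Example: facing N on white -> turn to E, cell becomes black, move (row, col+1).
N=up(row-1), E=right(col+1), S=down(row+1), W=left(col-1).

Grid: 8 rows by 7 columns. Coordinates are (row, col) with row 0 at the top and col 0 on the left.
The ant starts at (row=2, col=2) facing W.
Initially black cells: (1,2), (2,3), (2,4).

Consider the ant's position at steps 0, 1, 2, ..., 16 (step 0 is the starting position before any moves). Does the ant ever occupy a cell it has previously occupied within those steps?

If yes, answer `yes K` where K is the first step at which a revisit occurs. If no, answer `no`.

Answer: yes 5

Derivation:
Step 1: on WHITE (2,2): turn R to N, flip to black, move to (1,2). |black|=4 — new cell
Step 2: on BLACK (1,2): turn L to W, flip to white, move to (1,1). |black|=3 — new cell
Step 3: on WHITE (1,1): turn R to N, flip to black, move to (0,1). |black|=4 — new cell
Step 4: on WHITE (0,1): turn R to E, flip to black, move to (0,2). |black|=5 — new cell
Step 5: on WHITE (0,2): turn R to S, flip to black, move to (1,2). |black|=6 — REVISIT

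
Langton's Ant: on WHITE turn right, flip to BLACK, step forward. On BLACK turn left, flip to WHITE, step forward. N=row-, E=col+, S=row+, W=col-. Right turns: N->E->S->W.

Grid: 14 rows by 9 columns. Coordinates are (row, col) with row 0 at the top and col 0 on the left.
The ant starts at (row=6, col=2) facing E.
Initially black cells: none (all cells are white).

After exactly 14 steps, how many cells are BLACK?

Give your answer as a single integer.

Step 1: on WHITE (6,2): turn R to S, flip to black, move to (7,2). |black|=1
Step 2: on WHITE (7,2): turn R to W, flip to black, move to (7,1). |black|=2
Step 3: on WHITE (7,1): turn R to N, flip to black, move to (6,1). |black|=3
Step 4: on WHITE (6,1): turn R to E, flip to black, move to (6,2). |black|=4
Step 5: on BLACK (6,2): turn L to N, flip to white, move to (5,2). |black|=3
Step 6: on WHITE (5,2): turn R to E, flip to black, move to (5,3). |black|=4
Step 7: on WHITE (5,3): turn R to S, flip to black, move to (6,3). |black|=5
Step 8: on WHITE (6,3): turn R to W, flip to black, move to (6,2). |black|=6
Step 9: on WHITE (6,2): turn R to N, flip to black, move to (5,2). |black|=7
Step 10: on BLACK (5,2): turn L to W, flip to white, move to (5,1). |black|=6
Step 11: on WHITE (5,1): turn R to N, flip to black, move to (4,1). |black|=7
Step 12: on WHITE (4,1): turn R to E, flip to black, move to (4,2). |black|=8
Step 13: on WHITE (4,2): turn R to S, flip to black, move to (5,2). |black|=9
Step 14: on WHITE (5,2): turn R to W, flip to black, move to (5,1). |black|=10

Answer: 10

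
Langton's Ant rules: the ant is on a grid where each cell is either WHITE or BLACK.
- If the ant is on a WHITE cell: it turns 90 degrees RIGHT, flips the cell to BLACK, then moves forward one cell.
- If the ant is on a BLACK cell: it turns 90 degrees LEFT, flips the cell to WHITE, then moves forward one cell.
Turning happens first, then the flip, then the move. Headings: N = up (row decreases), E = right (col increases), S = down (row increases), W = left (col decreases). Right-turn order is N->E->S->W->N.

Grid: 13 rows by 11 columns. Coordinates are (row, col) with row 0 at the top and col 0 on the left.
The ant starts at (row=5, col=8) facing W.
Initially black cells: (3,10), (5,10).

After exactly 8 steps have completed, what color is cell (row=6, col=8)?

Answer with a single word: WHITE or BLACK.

Answer: BLACK

Derivation:
Step 1: on WHITE (5,8): turn R to N, flip to black, move to (4,8). |black|=3
Step 2: on WHITE (4,8): turn R to E, flip to black, move to (4,9). |black|=4
Step 3: on WHITE (4,9): turn R to S, flip to black, move to (5,9). |black|=5
Step 4: on WHITE (5,9): turn R to W, flip to black, move to (5,8). |black|=6
Step 5: on BLACK (5,8): turn L to S, flip to white, move to (6,8). |black|=5
Step 6: on WHITE (6,8): turn R to W, flip to black, move to (6,7). |black|=6
Step 7: on WHITE (6,7): turn R to N, flip to black, move to (5,7). |black|=7
Step 8: on WHITE (5,7): turn R to E, flip to black, move to (5,8). |black|=8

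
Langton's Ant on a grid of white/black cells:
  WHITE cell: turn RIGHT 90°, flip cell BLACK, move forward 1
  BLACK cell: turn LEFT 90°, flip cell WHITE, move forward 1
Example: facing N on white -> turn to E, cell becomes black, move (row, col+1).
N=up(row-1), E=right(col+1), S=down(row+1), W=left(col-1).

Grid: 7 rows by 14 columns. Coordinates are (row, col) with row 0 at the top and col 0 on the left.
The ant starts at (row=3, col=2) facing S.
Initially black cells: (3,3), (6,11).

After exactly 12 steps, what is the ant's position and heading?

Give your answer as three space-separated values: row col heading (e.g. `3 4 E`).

Answer: 3 2 S

Derivation:
Step 1: on WHITE (3,2): turn R to W, flip to black, move to (3,1). |black|=3
Step 2: on WHITE (3,1): turn R to N, flip to black, move to (2,1). |black|=4
Step 3: on WHITE (2,1): turn R to E, flip to black, move to (2,2). |black|=5
Step 4: on WHITE (2,2): turn R to S, flip to black, move to (3,2). |black|=6
Step 5: on BLACK (3,2): turn L to E, flip to white, move to (3,3). |black|=5
Step 6: on BLACK (3,3): turn L to N, flip to white, move to (2,3). |black|=4
Step 7: on WHITE (2,3): turn R to E, flip to black, move to (2,4). |black|=5
Step 8: on WHITE (2,4): turn R to S, flip to black, move to (3,4). |black|=6
Step 9: on WHITE (3,4): turn R to W, flip to black, move to (3,3). |black|=7
Step 10: on WHITE (3,3): turn R to N, flip to black, move to (2,3). |black|=8
Step 11: on BLACK (2,3): turn L to W, flip to white, move to (2,2). |black|=7
Step 12: on BLACK (2,2): turn L to S, flip to white, move to (3,2). |black|=6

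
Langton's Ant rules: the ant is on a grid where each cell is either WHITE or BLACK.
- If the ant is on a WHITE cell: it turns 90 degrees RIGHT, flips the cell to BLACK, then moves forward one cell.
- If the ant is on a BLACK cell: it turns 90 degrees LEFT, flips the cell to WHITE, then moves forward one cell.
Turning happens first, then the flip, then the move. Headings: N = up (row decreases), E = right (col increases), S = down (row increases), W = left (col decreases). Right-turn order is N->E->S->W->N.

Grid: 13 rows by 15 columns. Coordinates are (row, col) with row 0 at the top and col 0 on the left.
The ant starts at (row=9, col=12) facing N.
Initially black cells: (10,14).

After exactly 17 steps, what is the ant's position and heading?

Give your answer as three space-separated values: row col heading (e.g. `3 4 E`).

Answer: 9 11 W

Derivation:
Step 1: on WHITE (9,12): turn R to E, flip to black, move to (9,13). |black|=2
Step 2: on WHITE (9,13): turn R to S, flip to black, move to (10,13). |black|=3
Step 3: on WHITE (10,13): turn R to W, flip to black, move to (10,12). |black|=4
Step 4: on WHITE (10,12): turn R to N, flip to black, move to (9,12). |black|=5
Step 5: on BLACK (9,12): turn L to W, flip to white, move to (9,11). |black|=4
Step 6: on WHITE (9,11): turn R to N, flip to black, move to (8,11). |black|=5
Step 7: on WHITE (8,11): turn R to E, flip to black, move to (8,12). |black|=6
Step 8: on WHITE (8,12): turn R to S, flip to black, move to (9,12). |black|=7
Step 9: on WHITE (9,12): turn R to W, flip to black, move to (9,11). |black|=8
Step 10: on BLACK (9,11): turn L to S, flip to white, move to (10,11). |black|=7
Step 11: on WHITE (10,11): turn R to W, flip to black, move to (10,10). |black|=8
Step 12: on WHITE (10,10): turn R to N, flip to black, move to (9,10). |black|=9
Step 13: on WHITE (9,10): turn R to E, flip to black, move to (9,11). |black|=10
Step 14: on WHITE (9,11): turn R to S, flip to black, move to (10,11). |black|=11
Step 15: on BLACK (10,11): turn L to E, flip to white, move to (10,12). |black|=10
Step 16: on BLACK (10,12): turn L to N, flip to white, move to (9,12). |black|=9
Step 17: on BLACK (9,12): turn L to W, flip to white, move to (9,11). |black|=8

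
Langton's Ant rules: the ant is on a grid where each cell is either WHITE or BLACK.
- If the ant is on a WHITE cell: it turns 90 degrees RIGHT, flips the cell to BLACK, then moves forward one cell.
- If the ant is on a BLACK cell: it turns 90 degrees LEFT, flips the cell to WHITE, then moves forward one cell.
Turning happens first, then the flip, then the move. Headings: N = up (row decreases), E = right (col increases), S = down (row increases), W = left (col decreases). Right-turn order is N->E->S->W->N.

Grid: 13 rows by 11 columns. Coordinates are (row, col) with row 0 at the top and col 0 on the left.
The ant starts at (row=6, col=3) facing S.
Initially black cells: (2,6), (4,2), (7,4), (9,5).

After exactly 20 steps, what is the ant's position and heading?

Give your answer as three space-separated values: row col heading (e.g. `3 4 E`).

Step 1: on WHITE (6,3): turn R to W, flip to black, move to (6,2). |black|=5
Step 2: on WHITE (6,2): turn R to N, flip to black, move to (5,2). |black|=6
Step 3: on WHITE (5,2): turn R to E, flip to black, move to (5,3). |black|=7
Step 4: on WHITE (5,3): turn R to S, flip to black, move to (6,3). |black|=8
Step 5: on BLACK (6,3): turn L to E, flip to white, move to (6,4). |black|=7
Step 6: on WHITE (6,4): turn R to S, flip to black, move to (7,4). |black|=8
Step 7: on BLACK (7,4): turn L to E, flip to white, move to (7,5). |black|=7
Step 8: on WHITE (7,5): turn R to S, flip to black, move to (8,5). |black|=8
Step 9: on WHITE (8,5): turn R to W, flip to black, move to (8,4). |black|=9
Step 10: on WHITE (8,4): turn R to N, flip to black, move to (7,4). |black|=10
Step 11: on WHITE (7,4): turn R to E, flip to black, move to (7,5). |black|=11
Step 12: on BLACK (7,5): turn L to N, flip to white, move to (6,5). |black|=10
Step 13: on WHITE (6,5): turn R to E, flip to black, move to (6,6). |black|=11
Step 14: on WHITE (6,6): turn R to S, flip to black, move to (7,6). |black|=12
Step 15: on WHITE (7,6): turn R to W, flip to black, move to (7,5). |black|=13
Step 16: on WHITE (7,5): turn R to N, flip to black, move to (6,5). |black|=14
Step 17: on BLACK (6,5): turn L to W, flip to white, move to (6,4). |black|=13
Step 18: on BLACK (6,4): turn L to S, flip to white, move to (7,4). |black|=12
Step 19: on BLACK (7,4): turn L to E, flip to white, move to (7,5). |black|=11
Step 20: on BLACK (7,5): turn L to N, flip to white, move to (6,5). |black|=10

Answer: 6 5 N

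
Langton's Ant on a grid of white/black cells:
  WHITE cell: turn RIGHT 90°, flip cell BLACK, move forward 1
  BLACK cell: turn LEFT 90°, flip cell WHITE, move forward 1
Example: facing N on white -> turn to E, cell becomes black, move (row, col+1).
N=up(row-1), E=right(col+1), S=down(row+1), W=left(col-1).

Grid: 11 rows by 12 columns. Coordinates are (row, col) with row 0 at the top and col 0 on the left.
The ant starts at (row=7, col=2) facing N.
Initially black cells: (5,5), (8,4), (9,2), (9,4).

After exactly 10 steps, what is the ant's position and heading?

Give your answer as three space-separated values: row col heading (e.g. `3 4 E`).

Answer: 8 1 S

Derivation:
Step 1: on WHITE (7,2): turn R to E, flip to black, move to (7,3). |black|=5
Step 2: on WHITE (7,3): turn R to S, flip to black, move to (8,3). |black|=6
Step 3: on WHITE (8,3): turn R to W, flip to black, move to (8,2). |black|=7
Step 4: on WHITE (8,2): turn R to N, flip to black, move to (7,2). |black|=8
Step 5: on BLACK (7,2): turn L to W, flip to white, move to (7,1). |black|=7
Step 6: on WHITE (7,1): turn R to N, flip to black, move to (6,1). |black|=8
Step 7: on WHITE (6,1): turn R to E, flip to black, move to (6,2). |black|=9
Step 8: on WHITE (6,2): turn R to S, flip to black, move to (7,2). |black|=10
Step 9: on WHITE (7,2): turn R to W, flip to black, move to (7,1). |black|=11
Step 10: on BLACK (7,1): turn L to S, flip to white, move to (8,1). |black|=10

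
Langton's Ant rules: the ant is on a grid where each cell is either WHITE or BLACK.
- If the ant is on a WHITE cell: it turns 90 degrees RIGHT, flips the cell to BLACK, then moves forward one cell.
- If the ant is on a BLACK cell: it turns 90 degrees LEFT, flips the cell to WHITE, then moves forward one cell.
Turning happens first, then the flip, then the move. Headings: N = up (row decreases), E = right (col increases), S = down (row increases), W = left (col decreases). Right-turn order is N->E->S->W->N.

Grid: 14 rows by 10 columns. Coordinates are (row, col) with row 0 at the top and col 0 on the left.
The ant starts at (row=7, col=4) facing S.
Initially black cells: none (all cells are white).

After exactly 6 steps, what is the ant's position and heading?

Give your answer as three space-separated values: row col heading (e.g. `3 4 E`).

Answer: 8 5 S

Derivation:
Step 1: on WHITE (7,4): turn R to W, flip to black, move to (7,3). |black|=1
Step 2: on WHITE (7,3): turn R to N, flip to black, move to (6,3). |black|=2
Step 3: on WHITE (6,3): turn R to E, flip to black, move to (6,4). |black|=3
Step 4: on WHITE (6,4): turn R to S, flip to black, move to (7,4). |black|=4
Step 5: on BLACK (7,4): turn L to E, flip to white, move to (7,5). |black|=3
Step 6: on WHITE (7,5): turn R to S, flip to black, move to (8,5). |black|=4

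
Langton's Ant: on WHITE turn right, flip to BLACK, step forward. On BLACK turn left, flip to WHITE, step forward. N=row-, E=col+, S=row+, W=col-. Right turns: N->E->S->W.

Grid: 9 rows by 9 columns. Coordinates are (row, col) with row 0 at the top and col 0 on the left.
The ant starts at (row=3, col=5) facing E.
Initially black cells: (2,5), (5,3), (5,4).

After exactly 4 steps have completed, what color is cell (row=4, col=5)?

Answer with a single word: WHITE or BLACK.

Answer: BLACK

Derivation:
Step 1: on WHITE (3,5): turn R to S, flip to black, move to (4,5). |black|=4
Step 2: on WHITE (4,5): turn R to W, flip to black, move to (4,4). |black|=5
Step 3: on WHITE (4,4): turn R to N, flip to black, move to (3,4). |black|=6
Step 4: on WHITE (3,4): turn R to E, flip to black, move to (3,5). |black|=7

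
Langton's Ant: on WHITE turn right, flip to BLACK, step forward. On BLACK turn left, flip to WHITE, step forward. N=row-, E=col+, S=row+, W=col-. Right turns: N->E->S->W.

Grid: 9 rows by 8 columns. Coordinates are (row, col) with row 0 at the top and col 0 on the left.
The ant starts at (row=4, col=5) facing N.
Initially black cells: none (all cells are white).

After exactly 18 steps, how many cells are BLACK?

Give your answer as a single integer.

Answer: 6

Derivation:
Step 1: on WHITE (4,5): turn R to E, flip to black, move to (4,6). |black|=1
Step 2: on WHITE (4,6): turn R to S, flip to black, move to (5,6). |black|=2
Step 3: on WHITE (5,6): turn R to W, flip to black, move to (5,5). |black|=3
Step 4: on WHITE (5,5): turn R to N, flip to black, move to (4,5). |black|=4
Step 5: on BLACK (4,5): turn L to W, flip to white, move to (4,4). |black|=3
Step 6: on WHITE (4,4): turn R to N, flip to black, move to (3,4). |black|=4
Step 7: on WHITE (3,4): turn R to E, flip to black, move to (3,5). |black|=5
Step 8: on WHITE (3,5): turn R to S, flip to black, move to (4,5). |black|=6
Step 9: on WHITE (4,5): turn R to W, flip to black, move to (4,4). |black|=7
Step 10: on BLACK (4,4): turn L to S, flip to white, move to (5,4). |black|=6
Step 11: on WHITE (5,4): turn R to W, flip to black, move to (5,3). |black|=7
Step 12: on WHITE (5,3): turn R to N, flip to black, move to (4,3). |black|=8
Step 13: on WHITE (4,3): turn R to E, flip to black, move to (4,4). |black|=9
Step 14: on WHITE (4,4): turn R to S, flip to black, move to (5,4). |black|=10
Step 15: on BLACK (5,4): turn L to E, flip to white, move to (5,5). |black|=9
Step 16: on BLACK (5,5): turn L to N, flip to white, move to (4,5). |black|=8
Step 17: on BLACK (4,5): turn L to W, flip to white, move to (4,4). |black|=7
Step 18: on BLACK (4,4): turn L to S, flip to white, move to (5,4). |black|=6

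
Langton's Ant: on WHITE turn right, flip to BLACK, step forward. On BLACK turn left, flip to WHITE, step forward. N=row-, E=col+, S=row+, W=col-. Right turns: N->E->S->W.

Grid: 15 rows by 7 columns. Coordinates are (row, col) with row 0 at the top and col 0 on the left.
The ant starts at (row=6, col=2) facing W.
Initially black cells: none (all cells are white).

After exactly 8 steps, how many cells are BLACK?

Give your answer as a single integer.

Answer: 6

Derivation:
Step 1: on WHITE (6,2): turn R to N, flip to black, move to (5,2). |black|=1
Step 2: on WHITE (5,2): turn R to E, flip to black, move to (5,3). |black|=2
Step 3: on WHITE (5,3): turn R to S, flip to black, move to (6,3). |black|=3
Step 4: on WHITE (6,3): turn R to W, flip to black, move to (6,2). |black|=4
Step 5: on BLACK (6,2): turn L to S, flip to white, move to (7,2). |black|=3
Step 6: on WHITE (7,2): turn R to W, flip to black, move to (7,1). |black|=4
Step 7: on WHITE (7,1): turn R to N, flip to black, move to (6,1). |black|=5
Step 8: on WHITE (6,1): turn R to E, flip to black, move to (6,2). |black|=6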